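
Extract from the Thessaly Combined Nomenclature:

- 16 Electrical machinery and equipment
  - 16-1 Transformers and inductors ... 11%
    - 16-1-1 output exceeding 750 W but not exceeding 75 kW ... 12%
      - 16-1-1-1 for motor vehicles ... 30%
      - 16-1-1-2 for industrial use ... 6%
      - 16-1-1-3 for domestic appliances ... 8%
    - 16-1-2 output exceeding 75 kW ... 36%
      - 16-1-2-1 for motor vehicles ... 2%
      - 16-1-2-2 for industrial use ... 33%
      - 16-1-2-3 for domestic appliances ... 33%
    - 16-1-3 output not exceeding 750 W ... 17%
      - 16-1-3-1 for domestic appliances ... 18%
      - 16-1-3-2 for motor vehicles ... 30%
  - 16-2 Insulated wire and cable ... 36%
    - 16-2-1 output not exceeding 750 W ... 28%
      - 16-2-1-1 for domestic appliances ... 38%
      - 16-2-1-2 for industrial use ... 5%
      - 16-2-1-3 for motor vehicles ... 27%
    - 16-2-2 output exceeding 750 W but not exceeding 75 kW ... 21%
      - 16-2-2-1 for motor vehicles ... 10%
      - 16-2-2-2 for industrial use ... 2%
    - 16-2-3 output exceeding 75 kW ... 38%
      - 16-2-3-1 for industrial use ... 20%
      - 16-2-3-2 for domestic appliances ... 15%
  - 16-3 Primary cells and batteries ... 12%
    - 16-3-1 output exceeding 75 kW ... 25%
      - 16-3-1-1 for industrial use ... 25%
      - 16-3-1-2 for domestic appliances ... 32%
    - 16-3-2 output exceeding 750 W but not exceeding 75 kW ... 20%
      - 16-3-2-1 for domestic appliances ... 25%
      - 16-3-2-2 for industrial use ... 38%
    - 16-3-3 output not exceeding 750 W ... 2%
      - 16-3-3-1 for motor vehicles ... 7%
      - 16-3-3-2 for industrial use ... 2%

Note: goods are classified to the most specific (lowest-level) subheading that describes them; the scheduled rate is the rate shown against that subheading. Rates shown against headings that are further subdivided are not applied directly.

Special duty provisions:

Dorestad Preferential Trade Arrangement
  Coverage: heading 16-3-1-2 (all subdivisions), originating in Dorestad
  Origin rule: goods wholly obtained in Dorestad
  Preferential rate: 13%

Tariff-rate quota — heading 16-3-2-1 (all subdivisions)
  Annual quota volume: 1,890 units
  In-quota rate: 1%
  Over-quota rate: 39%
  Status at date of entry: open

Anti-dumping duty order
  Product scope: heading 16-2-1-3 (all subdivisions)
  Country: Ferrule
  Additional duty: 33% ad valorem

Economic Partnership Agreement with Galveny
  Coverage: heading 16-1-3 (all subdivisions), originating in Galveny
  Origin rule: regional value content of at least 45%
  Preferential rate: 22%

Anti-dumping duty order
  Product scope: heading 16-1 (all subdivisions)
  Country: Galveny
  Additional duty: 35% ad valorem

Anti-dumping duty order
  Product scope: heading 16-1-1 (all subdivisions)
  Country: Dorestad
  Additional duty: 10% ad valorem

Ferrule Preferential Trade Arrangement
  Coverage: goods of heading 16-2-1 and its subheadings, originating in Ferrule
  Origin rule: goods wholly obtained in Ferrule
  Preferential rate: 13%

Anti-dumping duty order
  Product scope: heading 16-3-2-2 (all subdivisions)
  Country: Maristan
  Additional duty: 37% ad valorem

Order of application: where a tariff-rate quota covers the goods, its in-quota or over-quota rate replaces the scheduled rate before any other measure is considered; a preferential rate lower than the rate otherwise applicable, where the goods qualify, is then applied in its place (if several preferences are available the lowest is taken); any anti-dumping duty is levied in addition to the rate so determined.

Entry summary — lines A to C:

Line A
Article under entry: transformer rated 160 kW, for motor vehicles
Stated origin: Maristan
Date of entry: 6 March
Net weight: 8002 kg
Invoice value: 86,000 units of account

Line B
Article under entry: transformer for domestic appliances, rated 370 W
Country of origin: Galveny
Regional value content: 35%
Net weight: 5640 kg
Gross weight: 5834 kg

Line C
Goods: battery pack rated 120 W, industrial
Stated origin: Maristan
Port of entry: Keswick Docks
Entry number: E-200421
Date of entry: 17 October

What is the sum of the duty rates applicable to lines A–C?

Line A: transformer → 16-1; rated 160 kW → 16-1-2; for motor vehicles → 16-1-2-1. Scheduled 2%. No special measure applies. → 2%.
Line B: transformer → 16-1; rated 370 W → 16-1-3; for domestic appliances → 16-1-3-1. Scheduled 18%. Galveny agreement on 16-1-3: RVC < 45%; anti-dumping (Galveny, 16-1): +35%; total 18% + 35% = 53%. → 53%.
Line C: battery pack → 16-3; rated 120 W → 16-3-3; industrial → 16-3-3-2. Scheduled 2%. No special measure applies. → 2%.
Sum: 2% + 53% + 2% = 57%.

57%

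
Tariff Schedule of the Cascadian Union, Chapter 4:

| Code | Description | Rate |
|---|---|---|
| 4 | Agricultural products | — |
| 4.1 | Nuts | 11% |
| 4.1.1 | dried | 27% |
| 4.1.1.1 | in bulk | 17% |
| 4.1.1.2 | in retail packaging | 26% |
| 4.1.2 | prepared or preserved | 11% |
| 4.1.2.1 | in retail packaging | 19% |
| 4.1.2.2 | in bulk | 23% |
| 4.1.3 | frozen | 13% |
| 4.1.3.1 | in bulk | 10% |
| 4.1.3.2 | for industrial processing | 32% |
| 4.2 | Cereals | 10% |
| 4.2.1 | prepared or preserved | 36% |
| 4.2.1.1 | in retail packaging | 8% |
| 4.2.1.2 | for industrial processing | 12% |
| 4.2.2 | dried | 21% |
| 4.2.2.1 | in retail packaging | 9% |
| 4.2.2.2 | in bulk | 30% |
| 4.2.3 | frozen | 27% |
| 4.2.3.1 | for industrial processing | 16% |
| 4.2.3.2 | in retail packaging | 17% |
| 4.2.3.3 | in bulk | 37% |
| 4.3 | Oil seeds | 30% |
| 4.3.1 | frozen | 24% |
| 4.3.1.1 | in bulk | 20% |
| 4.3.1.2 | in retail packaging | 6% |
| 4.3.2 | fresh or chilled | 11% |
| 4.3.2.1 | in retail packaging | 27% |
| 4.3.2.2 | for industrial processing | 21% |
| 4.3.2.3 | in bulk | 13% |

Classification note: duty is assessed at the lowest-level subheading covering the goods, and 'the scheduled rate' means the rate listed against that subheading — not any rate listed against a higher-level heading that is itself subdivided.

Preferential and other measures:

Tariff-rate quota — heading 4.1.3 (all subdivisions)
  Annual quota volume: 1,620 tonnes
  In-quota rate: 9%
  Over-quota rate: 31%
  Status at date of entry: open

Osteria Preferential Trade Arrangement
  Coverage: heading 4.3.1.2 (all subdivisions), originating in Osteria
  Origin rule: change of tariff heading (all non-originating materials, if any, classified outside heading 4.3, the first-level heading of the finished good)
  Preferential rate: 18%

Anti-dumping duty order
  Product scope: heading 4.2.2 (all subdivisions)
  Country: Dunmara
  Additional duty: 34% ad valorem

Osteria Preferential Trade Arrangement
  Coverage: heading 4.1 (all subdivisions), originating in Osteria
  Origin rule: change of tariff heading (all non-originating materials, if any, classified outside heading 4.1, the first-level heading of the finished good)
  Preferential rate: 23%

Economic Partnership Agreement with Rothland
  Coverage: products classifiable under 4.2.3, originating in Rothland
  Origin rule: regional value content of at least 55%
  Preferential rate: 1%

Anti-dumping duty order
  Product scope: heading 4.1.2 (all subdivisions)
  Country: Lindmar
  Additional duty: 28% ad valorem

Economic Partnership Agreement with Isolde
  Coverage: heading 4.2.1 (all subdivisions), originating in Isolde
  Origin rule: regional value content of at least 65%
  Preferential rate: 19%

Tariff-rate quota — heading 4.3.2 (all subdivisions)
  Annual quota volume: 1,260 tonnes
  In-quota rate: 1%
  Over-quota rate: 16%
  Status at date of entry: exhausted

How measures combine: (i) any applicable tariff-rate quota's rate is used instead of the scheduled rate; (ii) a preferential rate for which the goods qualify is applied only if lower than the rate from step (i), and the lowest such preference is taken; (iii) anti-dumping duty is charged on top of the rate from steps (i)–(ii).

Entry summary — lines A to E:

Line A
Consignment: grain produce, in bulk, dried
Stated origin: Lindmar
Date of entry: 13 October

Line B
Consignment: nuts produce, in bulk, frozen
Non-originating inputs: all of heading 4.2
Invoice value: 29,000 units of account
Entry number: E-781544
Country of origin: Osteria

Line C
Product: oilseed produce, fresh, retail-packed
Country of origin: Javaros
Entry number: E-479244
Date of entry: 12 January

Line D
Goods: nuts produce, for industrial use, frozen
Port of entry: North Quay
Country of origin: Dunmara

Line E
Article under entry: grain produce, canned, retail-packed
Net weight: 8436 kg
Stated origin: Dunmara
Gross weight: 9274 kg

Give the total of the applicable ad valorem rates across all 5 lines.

72%

Line A: grain → 4.2; dried → 4.2.2; in bulk → 4.2.2.2. Scheduled 30%. No special measure applies. → 30%.
Line B: nuts → 4.1; frozen → 4.1.3; in bulk → 4.1.3.1. Scheduled 10%. quota on 4.1.3 open → in-quota 9%; Osteria agreement on 4.3.1.2: 4.1.3.1 not covered; Osteria agreement on 4.1: CTH met → 23% available; preference 23% not lower than 9% → no reduction. → 9%.
Line C: oilseed → 4.3; fresh → 4.3.2; retail-packed → 4.3.2.1. Scheduled 27%. quota on 4.3.2 exhausted → over-quota 16%. → 16%.
Line D: nuts → 4.1; frozen → 4.1.3; for industrial use → 4.1.3.2. Scheduled 32%. quota on 4.1.3 open → in-quota 9%. → 9%.
Line E: grain → 4.2; canned → 4.2.1; retail-packed → 4.2.1.1. Scheduled 8%. No special measure applies. → 8%.
Sum: 30% + 9% + 16% + 9% + 8% = 72%.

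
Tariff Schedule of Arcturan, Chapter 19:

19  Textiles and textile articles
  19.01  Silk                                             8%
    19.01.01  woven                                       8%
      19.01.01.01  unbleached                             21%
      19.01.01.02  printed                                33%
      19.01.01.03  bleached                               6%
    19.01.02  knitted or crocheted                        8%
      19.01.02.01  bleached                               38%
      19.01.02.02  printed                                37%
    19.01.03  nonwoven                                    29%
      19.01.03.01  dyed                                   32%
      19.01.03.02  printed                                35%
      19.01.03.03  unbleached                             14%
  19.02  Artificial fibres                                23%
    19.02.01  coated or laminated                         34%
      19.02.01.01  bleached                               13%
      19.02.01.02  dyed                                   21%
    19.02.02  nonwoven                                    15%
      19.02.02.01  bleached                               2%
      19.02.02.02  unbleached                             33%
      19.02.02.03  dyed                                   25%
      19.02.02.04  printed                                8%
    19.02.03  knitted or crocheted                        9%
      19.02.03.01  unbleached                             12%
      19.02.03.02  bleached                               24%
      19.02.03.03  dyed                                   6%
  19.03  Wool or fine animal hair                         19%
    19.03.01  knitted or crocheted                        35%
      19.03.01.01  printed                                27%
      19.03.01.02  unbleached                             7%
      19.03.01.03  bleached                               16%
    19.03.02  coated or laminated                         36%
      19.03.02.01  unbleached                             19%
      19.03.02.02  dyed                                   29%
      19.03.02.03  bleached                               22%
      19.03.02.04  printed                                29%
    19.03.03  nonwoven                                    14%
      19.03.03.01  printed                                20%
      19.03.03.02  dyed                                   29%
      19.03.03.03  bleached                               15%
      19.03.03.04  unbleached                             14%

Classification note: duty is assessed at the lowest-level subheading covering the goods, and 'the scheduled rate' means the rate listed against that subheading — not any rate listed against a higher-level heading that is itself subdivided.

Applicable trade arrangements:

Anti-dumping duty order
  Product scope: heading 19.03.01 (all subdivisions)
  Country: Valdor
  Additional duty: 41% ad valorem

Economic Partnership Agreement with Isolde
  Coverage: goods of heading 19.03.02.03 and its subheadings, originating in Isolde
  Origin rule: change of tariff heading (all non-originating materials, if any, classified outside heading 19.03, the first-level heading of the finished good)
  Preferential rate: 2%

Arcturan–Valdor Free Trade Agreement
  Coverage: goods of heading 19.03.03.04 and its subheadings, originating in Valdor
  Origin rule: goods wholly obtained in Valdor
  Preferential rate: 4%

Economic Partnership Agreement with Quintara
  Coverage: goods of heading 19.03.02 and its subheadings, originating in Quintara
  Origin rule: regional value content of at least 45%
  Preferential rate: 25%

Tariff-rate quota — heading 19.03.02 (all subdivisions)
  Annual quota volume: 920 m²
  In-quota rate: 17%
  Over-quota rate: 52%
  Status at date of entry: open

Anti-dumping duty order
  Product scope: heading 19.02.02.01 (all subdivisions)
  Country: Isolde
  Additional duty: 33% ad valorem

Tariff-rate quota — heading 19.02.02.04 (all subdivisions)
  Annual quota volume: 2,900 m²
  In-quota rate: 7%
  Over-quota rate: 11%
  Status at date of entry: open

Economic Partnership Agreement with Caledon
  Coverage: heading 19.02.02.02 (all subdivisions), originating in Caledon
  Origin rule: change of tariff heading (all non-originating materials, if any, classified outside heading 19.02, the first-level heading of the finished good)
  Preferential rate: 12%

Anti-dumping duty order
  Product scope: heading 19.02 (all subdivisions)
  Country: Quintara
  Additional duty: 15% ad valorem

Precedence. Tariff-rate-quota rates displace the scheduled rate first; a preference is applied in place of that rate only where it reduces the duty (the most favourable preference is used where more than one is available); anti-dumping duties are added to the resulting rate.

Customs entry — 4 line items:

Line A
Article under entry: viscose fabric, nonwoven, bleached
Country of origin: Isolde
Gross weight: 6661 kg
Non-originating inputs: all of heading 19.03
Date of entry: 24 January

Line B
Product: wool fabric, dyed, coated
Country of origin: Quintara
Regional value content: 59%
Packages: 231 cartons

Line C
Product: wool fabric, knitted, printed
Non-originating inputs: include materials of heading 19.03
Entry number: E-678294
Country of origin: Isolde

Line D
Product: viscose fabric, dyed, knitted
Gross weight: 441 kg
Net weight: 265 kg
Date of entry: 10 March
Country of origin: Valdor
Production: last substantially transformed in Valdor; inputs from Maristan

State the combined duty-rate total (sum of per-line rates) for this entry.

85%

Line A: viscose → 19.02; nonwoven → 19.02.02; bleached → 19.02.02.01. Scheduled 2%. Isolde agreement on 19.03.02.03: 19.02.02.01 not covered; anti-dumping (Isolde, 19.02.02.01): +33%; total 2% + 33% = 35%. → 35%.
Line B: wool → 19.03; coated → 19.03.02; dyed → 19.03.02.02. Scheduled 29%. quota on 19.03.02 open → in-quota 17%; Quintara agreement on 19.03.02: RVC ≥ 45% → 25% available; preference 25% not lower than 17% → no reduction. → 17%.
Line C: wool → 19.03; knitted → 19.03.01; printed → 19.03.01.01. Scheduled 27%. Isolde agreement on 19.03.02.03: 19.03.01.01 not covered. → 27%.
Line D: viscose → 19.02; knitted → 19.02.03; dyed → 19.02.03.03. Scheduled 6%. Valdor agreement on 19.03.03.04: 19.02.03.03 not covered. → 6%.
Sum: 35% + 17% + 27% + 6% = 85%.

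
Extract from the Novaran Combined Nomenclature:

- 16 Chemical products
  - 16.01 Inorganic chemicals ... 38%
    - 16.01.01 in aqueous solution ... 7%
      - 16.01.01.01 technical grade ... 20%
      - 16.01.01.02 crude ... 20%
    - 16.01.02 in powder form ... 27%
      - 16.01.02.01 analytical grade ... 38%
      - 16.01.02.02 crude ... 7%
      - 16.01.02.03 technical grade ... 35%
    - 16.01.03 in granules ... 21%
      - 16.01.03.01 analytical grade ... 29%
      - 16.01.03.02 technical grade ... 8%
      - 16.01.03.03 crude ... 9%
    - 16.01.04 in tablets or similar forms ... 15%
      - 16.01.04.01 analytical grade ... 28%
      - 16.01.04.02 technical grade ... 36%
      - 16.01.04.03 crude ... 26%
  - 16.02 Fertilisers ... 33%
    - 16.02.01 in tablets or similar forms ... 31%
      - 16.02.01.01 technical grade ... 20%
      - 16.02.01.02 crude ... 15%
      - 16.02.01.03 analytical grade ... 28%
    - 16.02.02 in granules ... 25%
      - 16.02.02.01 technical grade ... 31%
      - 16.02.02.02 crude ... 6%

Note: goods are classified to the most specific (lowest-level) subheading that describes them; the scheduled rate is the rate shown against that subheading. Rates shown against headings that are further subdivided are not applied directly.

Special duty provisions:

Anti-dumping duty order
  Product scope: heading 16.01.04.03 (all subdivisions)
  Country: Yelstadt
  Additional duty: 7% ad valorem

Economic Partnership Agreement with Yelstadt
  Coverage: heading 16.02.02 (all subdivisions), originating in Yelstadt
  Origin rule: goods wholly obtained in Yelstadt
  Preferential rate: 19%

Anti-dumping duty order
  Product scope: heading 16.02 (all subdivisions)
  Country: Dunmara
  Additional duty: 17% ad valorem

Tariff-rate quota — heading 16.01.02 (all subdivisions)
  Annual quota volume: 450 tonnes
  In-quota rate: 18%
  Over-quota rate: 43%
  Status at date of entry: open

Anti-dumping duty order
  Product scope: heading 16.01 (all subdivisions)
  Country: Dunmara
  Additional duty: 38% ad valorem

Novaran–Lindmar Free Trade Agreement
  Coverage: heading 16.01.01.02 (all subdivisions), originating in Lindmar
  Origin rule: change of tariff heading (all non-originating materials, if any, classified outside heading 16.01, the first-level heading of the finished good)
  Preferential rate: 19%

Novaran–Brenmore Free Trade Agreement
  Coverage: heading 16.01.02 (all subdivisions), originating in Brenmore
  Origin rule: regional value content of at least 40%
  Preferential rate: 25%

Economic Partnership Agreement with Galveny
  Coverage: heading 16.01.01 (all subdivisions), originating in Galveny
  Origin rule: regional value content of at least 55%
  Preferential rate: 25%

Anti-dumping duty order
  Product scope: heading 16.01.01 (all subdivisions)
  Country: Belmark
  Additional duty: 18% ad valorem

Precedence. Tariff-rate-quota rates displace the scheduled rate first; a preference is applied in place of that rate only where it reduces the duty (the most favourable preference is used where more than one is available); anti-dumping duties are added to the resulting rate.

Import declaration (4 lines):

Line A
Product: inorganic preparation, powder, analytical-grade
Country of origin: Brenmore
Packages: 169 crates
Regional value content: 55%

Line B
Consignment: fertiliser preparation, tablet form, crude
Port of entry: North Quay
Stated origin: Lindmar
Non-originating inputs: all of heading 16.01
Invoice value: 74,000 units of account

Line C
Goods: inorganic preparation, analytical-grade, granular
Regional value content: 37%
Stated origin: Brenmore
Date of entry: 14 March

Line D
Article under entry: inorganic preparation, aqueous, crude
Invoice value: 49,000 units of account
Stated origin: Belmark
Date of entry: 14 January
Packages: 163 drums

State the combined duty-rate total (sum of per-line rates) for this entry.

Line A: inorganic → 16.01; powder → 16.01.02; analytical-grade → 16.01.02.01. Scheduled 38%. quota on 16.01.02 open → in-quota 18%; Brenmore agreement on 16.01.02: RVC ≥ 40% → 25% available; preference 25% not lower than 18% → no reduction. → 18%.
Line B: fertiliser → 16.02; tablet form → 16.02.01; crude → 16.02.01.02. Scheduled 15%. Lindmar agreement on 16.01.01.02: 16.02.01.02 not covered. → 15%.
Line C: inorganic → 16.01; granular → 16.01.03; analytical-grade → 16.01.03.01. Scheduled 29%. Brenmore agreement on 16.01.02: 16.01.03.01 not covered. → 29%.
Line D: inorganic → 16.01; aqueous → 16.01.01; crude → 16.01.01.02. Scheduled 20%. anti-dumping (Belmark, 16.01.01): +18%; total 20% + 18% = 38%. → 38%.
Sum: 18% + 15% + 29% + 38% = 100%.

100%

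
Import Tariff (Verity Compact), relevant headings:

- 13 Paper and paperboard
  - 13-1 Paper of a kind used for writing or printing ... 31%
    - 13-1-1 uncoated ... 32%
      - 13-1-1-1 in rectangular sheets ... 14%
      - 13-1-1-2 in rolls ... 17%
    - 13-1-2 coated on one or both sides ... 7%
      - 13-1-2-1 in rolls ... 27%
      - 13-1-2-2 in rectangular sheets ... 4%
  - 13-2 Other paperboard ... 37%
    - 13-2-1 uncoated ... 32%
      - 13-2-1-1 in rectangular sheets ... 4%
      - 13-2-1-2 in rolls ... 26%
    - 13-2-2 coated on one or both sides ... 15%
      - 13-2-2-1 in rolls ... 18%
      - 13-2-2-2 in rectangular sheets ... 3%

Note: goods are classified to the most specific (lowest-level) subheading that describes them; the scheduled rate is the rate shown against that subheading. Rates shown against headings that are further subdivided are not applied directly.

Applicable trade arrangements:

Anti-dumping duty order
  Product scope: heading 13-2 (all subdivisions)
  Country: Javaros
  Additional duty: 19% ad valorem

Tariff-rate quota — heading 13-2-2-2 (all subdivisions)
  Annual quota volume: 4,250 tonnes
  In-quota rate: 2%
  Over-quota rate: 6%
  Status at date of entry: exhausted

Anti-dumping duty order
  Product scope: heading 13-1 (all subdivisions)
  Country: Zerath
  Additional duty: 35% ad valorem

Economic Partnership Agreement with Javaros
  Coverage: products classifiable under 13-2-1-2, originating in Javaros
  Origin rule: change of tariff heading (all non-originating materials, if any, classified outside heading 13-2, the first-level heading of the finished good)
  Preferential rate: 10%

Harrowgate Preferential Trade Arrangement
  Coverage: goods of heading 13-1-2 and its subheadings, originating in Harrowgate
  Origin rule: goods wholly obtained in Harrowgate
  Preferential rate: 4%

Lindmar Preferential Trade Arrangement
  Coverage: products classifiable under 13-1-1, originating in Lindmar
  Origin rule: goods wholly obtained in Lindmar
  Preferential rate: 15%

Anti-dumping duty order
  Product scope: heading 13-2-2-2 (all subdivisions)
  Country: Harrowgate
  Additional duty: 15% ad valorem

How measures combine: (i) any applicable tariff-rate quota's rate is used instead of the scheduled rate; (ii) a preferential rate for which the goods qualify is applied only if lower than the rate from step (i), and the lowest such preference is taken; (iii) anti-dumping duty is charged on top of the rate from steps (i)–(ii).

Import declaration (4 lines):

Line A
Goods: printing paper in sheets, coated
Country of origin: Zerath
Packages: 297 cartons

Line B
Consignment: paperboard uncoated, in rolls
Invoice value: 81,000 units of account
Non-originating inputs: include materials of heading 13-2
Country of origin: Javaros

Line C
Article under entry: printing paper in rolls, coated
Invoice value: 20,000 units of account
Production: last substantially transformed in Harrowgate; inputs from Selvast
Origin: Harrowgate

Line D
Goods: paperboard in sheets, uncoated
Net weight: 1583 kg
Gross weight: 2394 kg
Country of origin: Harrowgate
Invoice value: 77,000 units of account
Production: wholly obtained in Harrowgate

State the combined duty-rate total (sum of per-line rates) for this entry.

Line A: printing paper → 13-1; coated → 13-1-2; in sheets → 13-1-2-2. Scheduled 4%. anti-dumping (Zerath, 13-1): +35%; total 4% + 35% = 39%. → 39%.
Line B: paperboard → 13-2; uncoated → 13-2-1; in rolls → 13-2-1-2. Scheduled 26%. Javaros agreement on 13-2-1-2: CTH not met; anti-dumping (Javaros, 13-2): +19%; total 26% + 19% = 45%. → 45%.
Line C: printing paper → 13-1; coated → 13-1-2; in rolls → 13-1-2-1. Scheduled 27%. Harrowgate agreement on 13-1-2: not wholly obtained. → 27%.
Line D: paperboard → 13-2; uncoated → 13-2-1; in sheets → 13-2-1-1. Scheduled 4%. Harrowgate agreement on 13-1-2: 13-2-1-1 not covered. → 4%.
Sum: 39% + 45% + 27% + 4% = 115%.

115%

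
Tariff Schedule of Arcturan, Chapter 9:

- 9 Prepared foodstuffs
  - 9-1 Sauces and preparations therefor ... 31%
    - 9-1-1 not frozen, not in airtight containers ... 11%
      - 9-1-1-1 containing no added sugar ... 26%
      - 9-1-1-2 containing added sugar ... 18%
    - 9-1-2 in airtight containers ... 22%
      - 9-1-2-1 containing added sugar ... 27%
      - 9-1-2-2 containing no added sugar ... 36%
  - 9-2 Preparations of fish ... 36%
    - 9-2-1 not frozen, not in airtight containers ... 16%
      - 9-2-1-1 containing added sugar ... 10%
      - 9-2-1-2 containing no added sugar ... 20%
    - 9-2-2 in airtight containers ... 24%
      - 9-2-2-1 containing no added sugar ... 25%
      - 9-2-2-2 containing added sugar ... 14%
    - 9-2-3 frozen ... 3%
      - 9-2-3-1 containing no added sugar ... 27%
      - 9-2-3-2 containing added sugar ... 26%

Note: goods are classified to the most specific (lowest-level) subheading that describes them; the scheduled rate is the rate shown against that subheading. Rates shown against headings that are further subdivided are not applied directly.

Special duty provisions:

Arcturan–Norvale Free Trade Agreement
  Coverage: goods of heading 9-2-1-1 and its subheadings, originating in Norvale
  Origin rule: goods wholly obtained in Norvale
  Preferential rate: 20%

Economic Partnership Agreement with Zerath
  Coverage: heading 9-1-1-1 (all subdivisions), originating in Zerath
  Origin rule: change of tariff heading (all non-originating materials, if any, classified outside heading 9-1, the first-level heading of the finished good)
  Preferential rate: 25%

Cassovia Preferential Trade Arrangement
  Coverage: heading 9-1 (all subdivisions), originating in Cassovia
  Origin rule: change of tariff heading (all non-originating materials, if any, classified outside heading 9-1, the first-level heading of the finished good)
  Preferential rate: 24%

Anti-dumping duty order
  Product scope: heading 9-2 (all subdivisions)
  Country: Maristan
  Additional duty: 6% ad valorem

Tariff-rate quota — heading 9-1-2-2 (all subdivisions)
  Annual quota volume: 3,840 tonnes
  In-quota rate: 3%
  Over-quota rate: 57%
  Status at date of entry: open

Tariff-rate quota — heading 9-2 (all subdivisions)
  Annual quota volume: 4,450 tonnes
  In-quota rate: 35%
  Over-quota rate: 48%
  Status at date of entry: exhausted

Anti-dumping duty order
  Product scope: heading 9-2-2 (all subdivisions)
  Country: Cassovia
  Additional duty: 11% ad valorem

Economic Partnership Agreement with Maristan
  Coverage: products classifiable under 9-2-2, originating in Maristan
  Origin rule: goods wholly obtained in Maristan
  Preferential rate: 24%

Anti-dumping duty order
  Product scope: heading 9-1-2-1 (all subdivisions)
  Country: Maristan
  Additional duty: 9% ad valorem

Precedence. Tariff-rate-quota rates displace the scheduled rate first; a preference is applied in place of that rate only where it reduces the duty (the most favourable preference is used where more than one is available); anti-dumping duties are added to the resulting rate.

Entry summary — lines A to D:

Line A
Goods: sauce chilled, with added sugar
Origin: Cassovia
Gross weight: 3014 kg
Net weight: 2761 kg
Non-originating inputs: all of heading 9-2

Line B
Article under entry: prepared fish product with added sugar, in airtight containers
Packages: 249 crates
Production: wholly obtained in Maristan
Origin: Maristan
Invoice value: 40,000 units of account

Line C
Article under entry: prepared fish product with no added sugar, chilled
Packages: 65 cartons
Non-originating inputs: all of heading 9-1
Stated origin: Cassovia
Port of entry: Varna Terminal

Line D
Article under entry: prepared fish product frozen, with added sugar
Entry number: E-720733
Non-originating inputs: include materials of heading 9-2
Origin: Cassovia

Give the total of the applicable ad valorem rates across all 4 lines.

144%

Line A: sauce → 9-1; chilled → 9-1-1; with added sugar → 9-1-1-2. Scheduled 18%. Cassovia agreement on 9-1: CTH met → 24% available; preference 24% not lower than 18% → no reduction. → 18%.
Line B: prepared fish product → 9-2; in airtight containers → 9-2-2; with added sugar → 9-2-2-2. Scheduled 14%. quota on 9-2 exhausted → over-quota 48%; Maristan agreement on 9-2-2: wholly obtained → 24% available; preferential 24%; anti-dumping (Maristan, 9-2): +6%; total 24% + 6% = 30%. → 30%.
Line C: prepared fish product → 9-2; chilled → 9-2-1; with no added sugar → 9-2-1-2. Scheduled 20%. quota on 9-2 exhausted → over-quota 48%; Cassovia agreement on 9-1: 9-2-1-2 not covered. → 48%.
Line D: prepared fish product → 9-2; frozen → 9-2-3; with added sugar → 9-2-3-2. Scheduled 26%. quota on 9-2 exhausted → over-quota 48%; Cassovia agreement on 9-1: 9-2-3-2 not covered. → 48%.
Sum: 18% + 30% + 48% + 48% = 144%.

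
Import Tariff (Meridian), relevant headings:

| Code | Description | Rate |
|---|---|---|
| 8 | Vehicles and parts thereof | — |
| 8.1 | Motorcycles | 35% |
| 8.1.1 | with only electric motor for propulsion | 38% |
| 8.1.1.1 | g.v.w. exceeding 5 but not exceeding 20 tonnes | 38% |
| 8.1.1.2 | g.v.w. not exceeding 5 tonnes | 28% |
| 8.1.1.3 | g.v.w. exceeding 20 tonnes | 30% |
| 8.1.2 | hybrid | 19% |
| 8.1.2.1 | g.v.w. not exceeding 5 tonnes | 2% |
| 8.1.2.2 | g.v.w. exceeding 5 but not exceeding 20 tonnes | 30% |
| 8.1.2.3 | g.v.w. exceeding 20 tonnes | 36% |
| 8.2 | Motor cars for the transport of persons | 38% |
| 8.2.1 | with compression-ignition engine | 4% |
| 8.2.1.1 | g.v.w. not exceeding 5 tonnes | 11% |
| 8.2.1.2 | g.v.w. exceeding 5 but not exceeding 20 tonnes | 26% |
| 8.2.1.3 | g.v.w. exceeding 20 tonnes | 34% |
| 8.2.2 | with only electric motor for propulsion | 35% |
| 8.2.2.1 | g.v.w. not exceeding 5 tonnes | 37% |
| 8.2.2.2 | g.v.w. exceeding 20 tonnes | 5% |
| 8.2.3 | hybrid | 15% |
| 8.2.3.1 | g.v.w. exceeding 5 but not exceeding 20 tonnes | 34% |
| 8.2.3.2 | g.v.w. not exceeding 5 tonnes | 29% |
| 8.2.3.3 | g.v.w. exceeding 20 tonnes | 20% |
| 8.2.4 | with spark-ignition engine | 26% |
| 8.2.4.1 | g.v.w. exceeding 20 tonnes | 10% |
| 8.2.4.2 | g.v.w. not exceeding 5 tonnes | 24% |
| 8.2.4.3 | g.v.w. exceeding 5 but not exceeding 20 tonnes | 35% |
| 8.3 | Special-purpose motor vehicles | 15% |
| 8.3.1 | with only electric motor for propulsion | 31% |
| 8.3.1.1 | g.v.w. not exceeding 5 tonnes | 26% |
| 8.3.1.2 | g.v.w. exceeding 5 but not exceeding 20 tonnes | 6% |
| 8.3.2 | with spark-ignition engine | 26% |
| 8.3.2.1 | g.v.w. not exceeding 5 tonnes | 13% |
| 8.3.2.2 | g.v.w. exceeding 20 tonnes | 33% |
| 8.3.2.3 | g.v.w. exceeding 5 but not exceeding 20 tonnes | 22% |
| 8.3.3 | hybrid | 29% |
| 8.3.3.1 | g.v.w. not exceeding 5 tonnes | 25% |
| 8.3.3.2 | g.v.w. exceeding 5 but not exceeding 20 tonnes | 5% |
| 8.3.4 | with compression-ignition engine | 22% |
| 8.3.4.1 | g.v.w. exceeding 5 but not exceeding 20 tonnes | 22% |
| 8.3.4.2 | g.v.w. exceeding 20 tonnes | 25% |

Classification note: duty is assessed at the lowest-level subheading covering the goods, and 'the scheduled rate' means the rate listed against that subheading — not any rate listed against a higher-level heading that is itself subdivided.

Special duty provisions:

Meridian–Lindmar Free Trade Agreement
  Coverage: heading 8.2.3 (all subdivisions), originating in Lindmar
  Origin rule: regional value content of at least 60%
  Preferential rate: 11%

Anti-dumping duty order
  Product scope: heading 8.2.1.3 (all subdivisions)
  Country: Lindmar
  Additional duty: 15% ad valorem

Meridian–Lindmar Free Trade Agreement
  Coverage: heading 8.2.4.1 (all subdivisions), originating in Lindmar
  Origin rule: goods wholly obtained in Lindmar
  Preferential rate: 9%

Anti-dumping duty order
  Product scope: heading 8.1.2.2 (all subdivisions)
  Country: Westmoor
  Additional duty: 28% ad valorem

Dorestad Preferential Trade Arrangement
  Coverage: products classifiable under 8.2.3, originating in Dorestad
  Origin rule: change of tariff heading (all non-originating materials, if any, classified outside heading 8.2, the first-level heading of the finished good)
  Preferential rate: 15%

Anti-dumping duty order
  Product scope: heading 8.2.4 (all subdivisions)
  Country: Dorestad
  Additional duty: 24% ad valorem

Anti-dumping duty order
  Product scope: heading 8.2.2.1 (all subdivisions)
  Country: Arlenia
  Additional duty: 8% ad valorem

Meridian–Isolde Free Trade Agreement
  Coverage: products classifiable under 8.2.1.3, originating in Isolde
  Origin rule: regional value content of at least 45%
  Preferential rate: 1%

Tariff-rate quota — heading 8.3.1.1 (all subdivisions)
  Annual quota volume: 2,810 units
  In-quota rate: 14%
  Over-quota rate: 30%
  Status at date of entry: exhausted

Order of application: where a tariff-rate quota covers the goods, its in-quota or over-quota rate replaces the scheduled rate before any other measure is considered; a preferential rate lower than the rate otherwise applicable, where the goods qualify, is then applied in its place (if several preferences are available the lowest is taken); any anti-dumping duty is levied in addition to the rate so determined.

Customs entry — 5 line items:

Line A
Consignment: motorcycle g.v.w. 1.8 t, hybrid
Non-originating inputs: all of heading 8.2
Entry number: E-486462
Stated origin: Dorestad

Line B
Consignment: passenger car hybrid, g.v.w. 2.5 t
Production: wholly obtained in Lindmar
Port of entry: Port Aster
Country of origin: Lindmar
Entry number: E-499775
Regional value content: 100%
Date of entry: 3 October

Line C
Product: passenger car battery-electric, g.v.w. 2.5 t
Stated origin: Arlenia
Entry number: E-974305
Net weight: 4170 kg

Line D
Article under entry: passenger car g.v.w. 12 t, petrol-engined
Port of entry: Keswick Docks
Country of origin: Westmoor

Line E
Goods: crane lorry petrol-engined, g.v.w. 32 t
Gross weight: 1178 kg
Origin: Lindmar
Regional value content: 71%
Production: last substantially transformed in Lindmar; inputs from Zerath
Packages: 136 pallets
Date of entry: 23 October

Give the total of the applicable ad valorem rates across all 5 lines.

Line A: motorcycle → 8.1; hybrid → 8.1.2; g.v.w. 1.8 t → 8.1.2.1. Scheduled 2%. Dorestad agreement on 8.2.3: 8.1.2.1 not covered. → 2%.
Line B: passenger car → 8.2; hybrid → 8.2.3; g.v.w. 2.5 t → 8.2.3.2. Scheduled 29%. Lindmar agreement on 8.2.3: RVC ≥ 60% → 11% available; Lindmar agreement on 8.2.4.1: 8.2.3.2 not covered; preferential 11%. → 11%.
Line C: passenger car → 8.2; battery-electric → 8.2.2; g.v.w. 2.5 t → 8.2.2.1. Scheduled 37%. anti-dumping (Arlenia, 8.2.2.1): +8%; total 37% + 8% = 45%. → 45%.
Line D: passenger car → 8.2; petrol-engined → 8.2.4; g.v.w. 12 t → 8.2.4.3. Scheduled 35%. No special measure applies. → 35%.
Line E: crane lorry → 8.3; petrol-engined → 8.3.2; g.v.w. 32 t → 8.3.2.2. Scheduled 33%. Lindmar agreement on 8.2.3: 8.3.2.2 not covered; Lindmar agreement on 8.2.4.1: 8.3.2.2 not covered. → 33%.
Sum: 2% + 11% + 45% + 35% + 33% = 126%.

126%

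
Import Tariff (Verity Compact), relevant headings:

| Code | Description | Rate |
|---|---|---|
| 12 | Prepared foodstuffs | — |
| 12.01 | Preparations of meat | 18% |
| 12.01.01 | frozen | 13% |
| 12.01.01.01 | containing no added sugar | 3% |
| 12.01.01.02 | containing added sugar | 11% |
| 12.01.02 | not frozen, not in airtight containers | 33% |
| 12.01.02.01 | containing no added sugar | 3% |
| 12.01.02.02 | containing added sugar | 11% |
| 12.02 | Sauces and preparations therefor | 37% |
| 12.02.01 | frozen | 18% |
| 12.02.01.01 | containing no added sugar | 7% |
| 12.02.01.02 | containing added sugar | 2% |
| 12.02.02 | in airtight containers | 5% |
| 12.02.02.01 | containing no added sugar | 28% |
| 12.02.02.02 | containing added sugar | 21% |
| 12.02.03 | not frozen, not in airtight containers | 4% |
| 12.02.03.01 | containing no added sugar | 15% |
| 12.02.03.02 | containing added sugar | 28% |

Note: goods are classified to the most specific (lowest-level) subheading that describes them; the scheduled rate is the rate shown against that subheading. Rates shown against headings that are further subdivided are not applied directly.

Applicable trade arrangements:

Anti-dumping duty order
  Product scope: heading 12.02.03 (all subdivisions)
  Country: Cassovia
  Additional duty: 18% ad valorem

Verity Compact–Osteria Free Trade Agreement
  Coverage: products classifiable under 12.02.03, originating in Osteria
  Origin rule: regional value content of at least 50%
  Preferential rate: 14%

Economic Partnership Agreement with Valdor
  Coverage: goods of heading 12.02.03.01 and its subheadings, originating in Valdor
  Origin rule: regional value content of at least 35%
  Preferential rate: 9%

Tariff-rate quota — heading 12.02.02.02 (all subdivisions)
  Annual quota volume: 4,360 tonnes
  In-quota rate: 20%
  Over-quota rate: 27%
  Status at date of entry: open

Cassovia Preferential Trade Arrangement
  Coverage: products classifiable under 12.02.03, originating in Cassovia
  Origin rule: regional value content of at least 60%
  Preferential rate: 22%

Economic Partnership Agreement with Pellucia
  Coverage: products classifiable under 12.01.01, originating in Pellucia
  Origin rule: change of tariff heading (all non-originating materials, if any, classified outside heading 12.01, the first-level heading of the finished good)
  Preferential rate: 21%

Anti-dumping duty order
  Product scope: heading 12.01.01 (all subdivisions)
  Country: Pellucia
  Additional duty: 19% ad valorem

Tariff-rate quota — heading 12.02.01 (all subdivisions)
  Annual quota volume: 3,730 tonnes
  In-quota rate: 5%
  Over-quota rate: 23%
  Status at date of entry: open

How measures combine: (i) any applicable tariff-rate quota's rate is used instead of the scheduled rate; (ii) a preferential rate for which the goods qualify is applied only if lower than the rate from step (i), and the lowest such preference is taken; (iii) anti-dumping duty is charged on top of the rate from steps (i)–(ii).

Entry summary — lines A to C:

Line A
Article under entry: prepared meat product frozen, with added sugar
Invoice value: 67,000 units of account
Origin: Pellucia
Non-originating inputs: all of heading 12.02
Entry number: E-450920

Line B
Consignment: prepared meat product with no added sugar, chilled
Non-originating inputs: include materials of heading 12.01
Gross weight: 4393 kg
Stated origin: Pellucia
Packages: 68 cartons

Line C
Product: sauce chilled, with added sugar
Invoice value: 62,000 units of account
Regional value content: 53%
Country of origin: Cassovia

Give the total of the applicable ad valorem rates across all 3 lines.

79%

Line A: prepared meat product → 12.01; frozen → 12.01.01; with added sugar → 12.01.01.02. Scheduled 11%. Pellucia agreement on 12.01.01: CTH met → 21% available; preference 21% not lower than 11% → no reduction; anti-dumping (Pellucia, 12.01.01): +19%; total 11% + 19% = 30%. → 30%.
Line B: prepared meat product → 12.01; chilled → 12.01.02; with no added sugar → 12.01.02.01. Scheduled 3%. Pellucia agreement on 12.01.01: 12.01.02.01 not covered. → 3%.
Line C: sauce → 12.02; chilled → 12.02.03; with added sugar → 12.02.03.02. Scheduled 28%. Cassovia agreement on 12.02.03: RVC < 60%; anti-dumping (Cassovia, 12.02.03): +18%; total 28% + 18% = 46%. → 46%.
Sum: 30% + 3% + 46% = 79%.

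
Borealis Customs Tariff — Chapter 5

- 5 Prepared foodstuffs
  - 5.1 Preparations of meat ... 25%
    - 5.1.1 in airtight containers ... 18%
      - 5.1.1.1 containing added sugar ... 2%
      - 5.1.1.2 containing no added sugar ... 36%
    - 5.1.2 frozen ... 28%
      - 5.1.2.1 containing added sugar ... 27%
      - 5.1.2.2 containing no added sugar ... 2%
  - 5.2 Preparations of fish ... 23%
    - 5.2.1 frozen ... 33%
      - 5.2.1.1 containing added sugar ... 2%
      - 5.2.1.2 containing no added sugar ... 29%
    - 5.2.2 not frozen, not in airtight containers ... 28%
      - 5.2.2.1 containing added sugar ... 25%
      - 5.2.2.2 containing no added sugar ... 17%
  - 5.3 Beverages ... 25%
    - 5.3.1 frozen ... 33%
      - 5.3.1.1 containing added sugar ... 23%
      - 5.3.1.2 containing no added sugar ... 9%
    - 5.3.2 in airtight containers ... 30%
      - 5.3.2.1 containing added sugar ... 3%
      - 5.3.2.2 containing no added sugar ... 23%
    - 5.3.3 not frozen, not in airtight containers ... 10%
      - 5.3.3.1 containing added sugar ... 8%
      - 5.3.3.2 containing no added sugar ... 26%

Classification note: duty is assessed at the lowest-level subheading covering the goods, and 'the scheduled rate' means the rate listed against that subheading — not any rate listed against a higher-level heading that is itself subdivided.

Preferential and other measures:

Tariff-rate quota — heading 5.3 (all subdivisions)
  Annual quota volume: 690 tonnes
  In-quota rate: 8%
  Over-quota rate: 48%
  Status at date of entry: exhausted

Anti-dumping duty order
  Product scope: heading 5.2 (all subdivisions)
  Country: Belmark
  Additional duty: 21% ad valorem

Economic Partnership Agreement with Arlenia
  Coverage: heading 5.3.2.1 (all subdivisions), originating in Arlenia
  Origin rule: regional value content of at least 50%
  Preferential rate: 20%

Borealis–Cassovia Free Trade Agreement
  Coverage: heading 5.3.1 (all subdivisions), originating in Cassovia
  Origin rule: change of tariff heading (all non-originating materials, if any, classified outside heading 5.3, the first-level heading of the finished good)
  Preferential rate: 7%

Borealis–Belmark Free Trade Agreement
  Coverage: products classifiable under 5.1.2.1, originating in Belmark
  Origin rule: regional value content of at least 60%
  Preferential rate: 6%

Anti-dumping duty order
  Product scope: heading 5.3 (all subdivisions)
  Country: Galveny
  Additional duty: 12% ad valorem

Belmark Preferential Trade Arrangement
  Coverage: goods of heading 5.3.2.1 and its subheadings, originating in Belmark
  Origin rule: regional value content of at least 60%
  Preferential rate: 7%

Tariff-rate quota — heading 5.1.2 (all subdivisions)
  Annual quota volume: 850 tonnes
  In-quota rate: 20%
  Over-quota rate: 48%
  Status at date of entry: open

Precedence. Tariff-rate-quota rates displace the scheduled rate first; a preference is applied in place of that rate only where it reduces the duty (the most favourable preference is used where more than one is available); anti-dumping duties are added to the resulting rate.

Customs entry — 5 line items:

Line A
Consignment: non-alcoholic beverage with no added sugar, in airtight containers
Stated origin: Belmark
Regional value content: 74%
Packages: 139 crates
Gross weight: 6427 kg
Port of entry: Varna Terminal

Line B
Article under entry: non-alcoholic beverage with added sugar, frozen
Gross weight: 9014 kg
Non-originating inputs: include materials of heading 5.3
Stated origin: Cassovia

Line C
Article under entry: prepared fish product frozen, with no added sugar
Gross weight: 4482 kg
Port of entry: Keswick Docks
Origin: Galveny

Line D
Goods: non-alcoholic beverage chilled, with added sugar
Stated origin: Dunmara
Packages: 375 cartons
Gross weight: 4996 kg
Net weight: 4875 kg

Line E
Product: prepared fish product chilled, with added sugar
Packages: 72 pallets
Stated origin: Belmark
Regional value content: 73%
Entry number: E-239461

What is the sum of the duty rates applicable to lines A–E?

Line A: non-alcoholic beverage → 5.3; in airtight containers → 5.3.2; with no added sugar → 5.3.2.2. Scheduled 23%. quota on 5.3 exhausted → over-quota 48%; Belmark agreement on 5.1.2.1: 5.3.2.2 not covered; Belmark agreement on 5.3.2.1: 5.3.2.2 not covered. → 48%.
Line B: non-alcoholic beverage → 5.3; frozen → 5.3.1; with added sugar → 5.3.1.1. Scheduled 23%. quota on 5.3 exhausted → over-quota 48%; Cassovia agreement on 5.3.1: CTH not met. → 48%.
Line C: prepared fish product → 5.2; frozen → 5.2.1; with no added sugar → 5.2.1.2. Scheduled 29%. No special measure applies. → 29%.
Line D: non-alcoholic beverage → 5.3; chilled → 5.3.3; with added sugar → 5.3.3.1. Scheduled 8%. quota on 5.3 exhausted → over-quota 48%. → 48%.
Line E: prepared fish product → 5.2; chilled → 5.2.2; with added sugar → 5.2.2.1. Scheduled 25%. Belmark agreement on 5.1.2.1: 5.2.2.1 not covered; Belmark agreement on 5.3.2.1: 5.2.2.1 not covered; anti-dumping (Belmark, 5.2): +21%; total 25% + 21% = 46%. → 46%.
Sum: 48% + 48% + 29% + 48% + 46% = 219%.

219%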